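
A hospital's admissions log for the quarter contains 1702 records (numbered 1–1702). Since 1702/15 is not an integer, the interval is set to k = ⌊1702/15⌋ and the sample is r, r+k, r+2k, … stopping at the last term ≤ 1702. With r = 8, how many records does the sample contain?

k = ⌊1702/15⌋ = 113
Achieved size = ⌊(1702 − 8)/113⌋ + 1 = ⌊1694/113⌋ + 1 = 14 + 1 = 15
(last selection: 8 + 14×113 = 1590 ≤ 1702; next would be 1703 > 1702)

15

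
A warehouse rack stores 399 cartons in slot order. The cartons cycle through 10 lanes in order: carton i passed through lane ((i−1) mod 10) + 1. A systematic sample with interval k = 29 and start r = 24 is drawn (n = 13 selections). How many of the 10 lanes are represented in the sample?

Consecutive selections differ by k = 29, so their lane numbers differ by 29 mod 10 = 9.
gcd(29, 10) = 1, so the sample visits 10/1 = 10 distinct residues mod 10.
Start 24 is lane 4; the lanes hit are 1, 2, 3, 4, 5, 6, 7, 8, 9, 10.

10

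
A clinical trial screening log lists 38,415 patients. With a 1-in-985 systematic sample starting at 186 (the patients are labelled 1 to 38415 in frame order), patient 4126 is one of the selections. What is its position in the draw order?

k = 985
position = (4126 − 186)/985 + 1 = 3940/985 + 1 = 4 + 1 = 5

5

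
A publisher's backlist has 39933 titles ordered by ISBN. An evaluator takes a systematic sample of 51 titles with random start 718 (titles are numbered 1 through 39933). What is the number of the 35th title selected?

27340

k = 39933/51 = 783
35th selection = r + (35−1)·k = 718 + 34×783 = 718 + 26622 = 27340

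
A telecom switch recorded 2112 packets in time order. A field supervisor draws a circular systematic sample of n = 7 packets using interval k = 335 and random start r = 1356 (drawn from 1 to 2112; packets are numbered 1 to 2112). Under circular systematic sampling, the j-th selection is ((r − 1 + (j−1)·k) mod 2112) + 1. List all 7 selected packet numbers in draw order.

Selection 1: 1356
Selection 2: 1356 + 335 = 1691
Selection 3: 1691 + 335 = 2026
Selection 4: 2026 + 335 = 2361 → 2361 − 2112 = 249
Selection 5: 249 + 335 = 584
Selection 6: 584 + 335 = 919
Selection 7: 919 + 335 = 1254

1356, 1691, 2026, 249, 584, 919, 1254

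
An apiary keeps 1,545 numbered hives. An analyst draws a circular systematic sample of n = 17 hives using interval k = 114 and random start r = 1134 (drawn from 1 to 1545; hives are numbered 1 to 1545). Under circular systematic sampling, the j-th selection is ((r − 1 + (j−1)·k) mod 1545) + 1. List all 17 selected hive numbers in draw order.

1134, 1248, 1362, 1476, 45, 159, 273, 387, 501, 615, 729, 843, 957, 1071, 1185, 1299, 1413

Selection 1: 1134
Selection 2: 1134 + 114 = 1248
Selection 3: 1248 + 114 = 1362
Selection 4: 1362 + 114 = 1476
Selection 5: 1476 + 114 = 1590 → 1590 − 1545 = 45
Selection 6: 45 + 114 = 159
Selection 7: 159 + 114 = 273
Selection 8: 273 + 114 = 387
Selection 9: 387 + 114 = 501
Selection 10: 501 + 114 = 615
Selection 11: 615 + 114 = 729
Selection 12: 729 + 114 = 843
Selection 13: 843 + 114 = 957
Selection 14: 957 + 114 = 1071
Selection 15: 1071 + 114 = 1185
Selection 16: 1185 + 114 = 1299
Selection 17: 1299 + 114 = 1413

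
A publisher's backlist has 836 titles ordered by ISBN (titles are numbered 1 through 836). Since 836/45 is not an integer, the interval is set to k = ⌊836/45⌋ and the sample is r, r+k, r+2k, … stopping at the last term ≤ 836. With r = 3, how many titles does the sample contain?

k = ⌊836/45⌋ = 18
Achieved size = ⌊(836 − 3)/18⌋ + 1 = ⌊833/18⌋ + 1 = 46 + 1 = 47
(last selection: 3 + 46×18 = 831 ≤ 836; next would be 849 > 836)

47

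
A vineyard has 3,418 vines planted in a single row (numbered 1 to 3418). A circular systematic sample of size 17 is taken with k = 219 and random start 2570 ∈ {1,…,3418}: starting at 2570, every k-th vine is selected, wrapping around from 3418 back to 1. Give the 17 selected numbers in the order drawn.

Selection 1: 2570
Selection 2: 2570 + 219 = 2789
Selection 3: 2789 + 219 = 3008
Selection 4: 3008 + 219 = 3227
Selection 5: 3227 + 219 = 3446 → 3446 − 3418 = 28
Selection 6: 28 + 219 = 247
Selection 7: 247 + 219 = 466
Selection 8: 466 + 219 = 685
Selection 9: 685 + 219 = 904
Selection 10: 904 + 219 = 1123
Selection 11: 1123 + 219 = 1342
Selection 12: 1342 + 219 = 1561
Selection 13: 1561 + 219 = 1780
Selection 14: 1780 + 219 = 1999
Selection 15: 1999 + 219 = 2218
Selection 16: 2218 + 219 = 2437
Selection 17: 2437 + 219 = 2656

2570, 2789, 3008, 3227, 28, 247, 466, 685, 904, 1123, 1342, 1561, 1780, 1999, 2218, 2437, 2656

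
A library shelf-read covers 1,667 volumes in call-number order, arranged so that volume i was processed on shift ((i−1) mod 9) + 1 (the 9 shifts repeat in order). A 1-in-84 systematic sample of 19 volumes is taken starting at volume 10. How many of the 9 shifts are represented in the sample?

Consecutive selections differ by k = 84, so their shift numbers differ by 84 mod 9 = 3.
gcd(84, 9) = 3, so the sample visits 9/3 = 3 distinct residues mod 9.
Start 10 is shift 1; the shifts hit are 1, 4, 7.

3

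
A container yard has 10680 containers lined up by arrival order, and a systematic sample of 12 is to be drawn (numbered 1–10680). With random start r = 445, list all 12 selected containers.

445, 1335, 2225, 3115, 4005, 4895, 5785, 6675, 7565, 8455, 9345, 10235

k = N/n = 10680/12 = 890
container 1: 445
container 2: 445 + 890 = 1335
container 3: 1335 + 890 = 2225
container 4: 2225 + 890 = 3115
container 5: 3115 + 890 = 4005
container 6: 4005 + 890 = 4895
container 7: 4895 + 890 = 5785
container 8: 5785 + 890 = 6675
container 9: 6675 + 890 = 7565
container 10: 7565 + 890 = 8455
container 11: 8455 + 890 = 9345
container 12: 9345 + 890 = 10235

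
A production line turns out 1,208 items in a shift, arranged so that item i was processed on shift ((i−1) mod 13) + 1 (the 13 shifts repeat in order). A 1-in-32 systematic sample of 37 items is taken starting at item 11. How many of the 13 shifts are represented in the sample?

Consecutive selections differ by k = 32, so their shift numbers differ by 32 mod 13 = 6.
gcd(32, 13) = 1, so the sample visits 13/1 = 13 distinct residues mod 13.
Start 11 is shift 11; the shifts hit are 1, 2, 3, 4, 5, 6, 7, 8, 9, 10, 11, 12, 13.

13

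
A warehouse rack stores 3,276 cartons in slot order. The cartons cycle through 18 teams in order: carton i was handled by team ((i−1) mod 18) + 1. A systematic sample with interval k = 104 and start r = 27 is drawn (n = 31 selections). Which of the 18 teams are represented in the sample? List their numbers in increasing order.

1, 3, 5, 7, 9, 11, 13, 15, 17

Consecutive selections differ by k = 104, so their team numbers differ by 104 mod 18 = 14.
gcd(104, 18) = 2, so the sample visits 18/2 = 9 distinct residues mod 18.
Start 27 is team 9; the teams hit are 1, 3, 5, 7, 9, 11, 13, 15, 17.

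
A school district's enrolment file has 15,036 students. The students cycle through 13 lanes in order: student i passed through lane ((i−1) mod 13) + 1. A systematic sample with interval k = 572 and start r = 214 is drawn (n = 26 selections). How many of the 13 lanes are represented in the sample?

1

Consecutive selections differ by k = 572, so their lane numbers differ by 572 mod 13 = 0.
gcd(572, 13) = 13, so the sample visits 13/13 = 1 distinct residues mod 13.
Start 214 is lane 6; the lanes hit are 6.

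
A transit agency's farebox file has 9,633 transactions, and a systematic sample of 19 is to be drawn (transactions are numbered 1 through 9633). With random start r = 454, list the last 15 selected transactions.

k = N/n = 9633/19 = 507
5th selection = 454 + 4×507 = 2482
6th: 2482 + 507 = 2989
7th: 2989 + 507 = 3496
8th: 3496 + 507 = 4003
9th: 4003 + 507 = 4510
10th: 4510 + 507 = 5017
11th: 5017 + 507 = 5524
12th: 5524 + 507 = 6031
13th: 6031 + 507 = 6538
14th: 6538 + 507 = 7045
15th: 7045 + 507 = 7552
16th: 7552 + 507 = 8059
17th: 8059 + 507 = 8566
18th: 8566 + 507 = 9073
19th: 9073 + 507 = 9580

2482, 2989, 3496, 4003, 4510, 5017, 5524, 6031, 6538, 7045, 7552, 8059, 8566, 9073, 9580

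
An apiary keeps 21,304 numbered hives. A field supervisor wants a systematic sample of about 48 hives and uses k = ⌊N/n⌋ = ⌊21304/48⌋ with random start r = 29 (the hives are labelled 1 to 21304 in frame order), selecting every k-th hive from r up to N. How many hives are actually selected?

49

k = ⌊21304/48⌋ = 443
Achieved size = ⌊(21304 − 29)/443⌋ + 1 = ⌊21275/443⌋ + 1 = 48 + 1 = 49
(last selection: 29 + 48×443 = 21293 ≤ 21304; next would be 21736 > 21304)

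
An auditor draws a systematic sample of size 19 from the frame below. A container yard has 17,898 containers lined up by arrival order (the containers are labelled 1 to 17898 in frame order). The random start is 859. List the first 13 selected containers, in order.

859, 1801, 2743, 3685, 4627, 5569, 6511, 7453, 8395, 9337, 10279, 11221, 12163

k = N/n = 17898/19 = 942
container 1: 859
container 2: 859 + 942 = 1801
container 3: 1801 + 942 = 2743
container 4: 2743 + 942 = 3685
container 5: 3685 + 942 = 4627
container 6: 4627 + 942 = 5569
container 7: 5569 + 942 = 6511
container 8: 6511 + 942 = 7453
container 9: 7453 + 942 = 8395
container 10: 8395 + 942 = 9337
container 11: 9337 + 942 = 10279
container 12: 10279 + 942 = 11221
container 13: 11221 + 942 = 12163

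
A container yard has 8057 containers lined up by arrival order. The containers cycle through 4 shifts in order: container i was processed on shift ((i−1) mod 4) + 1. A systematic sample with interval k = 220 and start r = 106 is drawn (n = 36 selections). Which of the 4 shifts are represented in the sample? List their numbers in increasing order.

Consecutive selections differ by k = 220, so their shift numbers differ by 220 mod 4 = 0.
gcd(220, 4) = 4, so the sample visits 4/4 = 1 distinct residues mod 4.
Start 106 is shift 2; the shifts hit are 2.

2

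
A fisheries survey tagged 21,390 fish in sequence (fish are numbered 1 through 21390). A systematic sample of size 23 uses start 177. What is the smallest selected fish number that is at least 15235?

k = 21390/23 = 930
Steps past start: ⌈(15235 − 177)/930⌉ = ⌈15058/930⌉ = 17
Selected fish: 177 + 17×930 = 15987

15987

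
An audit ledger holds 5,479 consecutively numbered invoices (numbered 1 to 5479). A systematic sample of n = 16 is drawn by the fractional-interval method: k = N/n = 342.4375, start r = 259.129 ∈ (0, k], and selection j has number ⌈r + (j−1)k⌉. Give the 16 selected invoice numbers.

j=1: r + 0k = 259.129 → ⌈·⌉ = 260
j=2: r + 1k = 601.5665 → ⌈·⌉ = 602
j=3: r + 2k = 944.004 → ⌈·⌉ = 945
j=4: r + 3k = 1286.4415 → ⌈·⌉ = 1287
j=5: r + 4k = 1628.879 → ⌈·⌉ = 1629
j=6: r + 5k = 1971.3165 → ⌈·⌉ = 1972
j=7: r + 6k = 2313.754 → ⌈·⌉ = 2314
j=8: r + 7k = 2656.1915 → ⌈·⌉ = 2657
j=9: r + 8k = 2998.629 → ⌈·⌉ = 2999
j=10: r + 9k = 3341.0665 → ⌈·⌉ = 3342
j=11: r + 10k = 3683.504 → ⌈·⌉ = 3684
j=12: r + 11k = 4025.9415 → ⌈·⌉ = 4026
j=13: r + 12k = 4368.379 → ⌈·⌉ = 4369
j=14: r + 13k = 4710.8165 → ⌈·⌉ = 4711
j=15: r + 14k = 5053.254 → ⌈·⌉ = 5054
j=16: r + 15k = 5395.6915 → ⌈·⌉ = 5396

260, 602, 945, 1287, 1629, 1972, 2314, 2657, 2999, 3342, 3684, 4026, 4369, 4711, 5054, 5396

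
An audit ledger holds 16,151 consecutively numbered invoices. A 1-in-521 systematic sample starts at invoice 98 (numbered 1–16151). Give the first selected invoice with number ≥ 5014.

k = 521
Steps past start: ⌈(5014 − 98)/521⌉ = ⌈4916/521⌉ = 10
Selected invoice: 98 + 10×521 = 5308

5308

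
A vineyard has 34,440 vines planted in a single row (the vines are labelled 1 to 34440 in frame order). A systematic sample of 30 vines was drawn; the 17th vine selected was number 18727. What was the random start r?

k = 34440/30 = 1148
r = 18727 − (17−1)×1148 = 18727 − 18368 = 359

359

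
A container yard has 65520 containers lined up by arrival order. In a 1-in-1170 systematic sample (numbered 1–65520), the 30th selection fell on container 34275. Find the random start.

k = 1170
r = 34275 − (30−1)×1170 = 34275 − 33930 = 345

345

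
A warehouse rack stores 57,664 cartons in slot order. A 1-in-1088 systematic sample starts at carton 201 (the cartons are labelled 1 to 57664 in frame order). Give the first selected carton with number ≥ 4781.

k = 1088
Steps past start: ⌈(4781 − 201)/1088⌉ = ⌈4580/1088⌉ = 5
Selected carton: 201 + 5×1088 = 5641

5641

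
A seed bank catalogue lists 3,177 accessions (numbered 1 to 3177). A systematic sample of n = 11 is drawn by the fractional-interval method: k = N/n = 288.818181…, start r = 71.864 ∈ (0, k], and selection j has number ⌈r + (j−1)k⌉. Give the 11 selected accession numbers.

j=1: r + 0k = 71.864 → ⌈·⌉ = 72
j=2: r + 1k = 360.682181… → ⌈·⌉ = 361
j=3: r + 2k = 649.500363… → ⌈·⌉ = 650
j=4: r + 3k = 938.318545… → ⌈·⌉ = 939
j=5: r + 4k = 1227.136727… → ⌈·⌉ = 1228
j=6: r + 5k = 1515.954909… → ⌈·⌉ = 1516
j=7: r + 6k = 1804.773090… → ⌈·⌉ = 1805
j=8: r + 7k = 2093.591272… → ⌈·⌉ = 2094
j=9: r + 8k = 2382.409454… → ⌈·⌉ = 2383
j=10: r + 9k = 2671.227636… → ⌈·⌉ = 2672
j=11: r + 10k = 2960.045818… → ⌈·⌉ = 2961

72, 361, 650, 939, 1228, 1516, 1805, 2094, 2383, 2672, 2961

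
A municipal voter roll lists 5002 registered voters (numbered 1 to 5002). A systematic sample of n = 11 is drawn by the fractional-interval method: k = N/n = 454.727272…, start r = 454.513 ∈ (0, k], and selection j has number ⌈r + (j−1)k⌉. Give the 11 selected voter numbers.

455, 910, 1364, 1819, 2274, 2729, 3183, 3638, 4093, 4548, 5002

j=1: r + 0k = 454.513 → ⌈·⌉ = 455
j=2: r + 1k = 909.240272… → ⌈·⌉ = 910
j=3: r + 2k = 1363.967545… → ⌈·⌉ = 1364
j=4: r + 3k = 1818.694818… → ⌈·⌉ = 1819
j=5: r + 4k = 2273.422090… → ⌈·⌉ = 2274
j=6: r + 5k = 2728.149363… → ⌈·⌉ = 2729
j=7: r + 6k = 3182.876636… → ⌈·⌉ = 3183
j=8: r + 7k = 3637.603909… → ⌈·⌉ = 3638
j=9: r + 8k = 4092.331181… → ⌈·⌉ = 4093
j=10: r + 9k = 4547.058454… → ⌈·⌉ = 4548
j=11: r + 10k = 5001.785727… → ⌈·⌉ = 5002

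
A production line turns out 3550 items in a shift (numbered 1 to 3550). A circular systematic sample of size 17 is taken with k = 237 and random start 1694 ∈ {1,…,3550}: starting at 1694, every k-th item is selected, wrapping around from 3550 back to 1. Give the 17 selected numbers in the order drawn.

1694, 1931, 2168, 2405, 2642, 2879, 3116, 3353, 40, 277, 514, 751, 988, 1225, 1462, 1699, 1936

Selection 1: 1694
Selection 2: 1694 + 237 = 1931
Selection 3: 1931 + 237 = 2168
Selection 4: 2168 + 237 = 2405
Selection 5: 2405 + 237 = 2642
Selection 6: 2642 + 237 = 2879
Selection 7: 2879 + 237 = 3116
Selection 8: 3116 + 237 = 3353
Selection 9: 3353 + 237 = 3590 → 3590 − 3550 = 40
Selection 10: 40 + 237 = 277
Selection 11: 277 + 237 = 514
Selection 12: 514 + 237 = 751
Selection 13: 751 + 237 = 988
Selection 14: 988 + 237 = 1225
Selection 15: 1225 + 237 = 1462
Selection 16: 1462 + 237 = 1699
Selection 17: 1699 + 237 = 1936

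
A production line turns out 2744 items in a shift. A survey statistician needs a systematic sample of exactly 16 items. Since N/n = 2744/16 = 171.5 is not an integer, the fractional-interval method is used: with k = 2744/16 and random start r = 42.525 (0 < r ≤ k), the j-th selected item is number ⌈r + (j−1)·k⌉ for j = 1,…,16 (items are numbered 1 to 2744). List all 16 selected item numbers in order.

j=1: r + 0k = 42.525 → ⌈·⌉ = 43
j=2: r + 1k = 214.025 → ⌈·⌉ = 215
j=3: r + 2k = 385.525 → ⌈·⌉ = 386
j=4: r + 3k = 557.025 → ⌈·⌉ = 558
j=5: r + 4k = 728.525 → ⌈·⌉ = 729
j=6: r + 5k = 900.025 → ⌈·⌉ = 901
j=7: r + 6k = 1071.525 → ⌈·⌉ = 1072
j=8: r + 7k = 1243.025 → ⌈·⌉ = 1244
j=9: r + 8k = 1414.525 → ⌈·⌉ = 1415
j=10: r + 9k = 1586.025 → ⌈·⌉ = 1587
j=11: r + 10k = 1757.525 → ⌈·⌉ = 1758
j=12: r + 11k = 1929.025 → ⌈·⌉ = 1930
j=13: r + 12k = 2100.525 → ⌈·⌉ = 2101
j=14: r + 13k = 2272.025 → ⌈·⌉ = 2273
j=15: r + 14k = 2443.525 → ⌈·⌉ = 2444
j=16: r + 15k = 2615.025 → ⌈·⌉ = 2616

43, 215, 386, 558, 729, 901, 1072, 1244, 1415, 1587, 1758, 1930, 2101, 2273, 2444, 2616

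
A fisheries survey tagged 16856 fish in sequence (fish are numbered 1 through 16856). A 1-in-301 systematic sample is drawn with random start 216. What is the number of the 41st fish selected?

12256

k = 301
41st selection = r + (41−1)·k = 216 + 40×301 = 216 + 12040 = 12256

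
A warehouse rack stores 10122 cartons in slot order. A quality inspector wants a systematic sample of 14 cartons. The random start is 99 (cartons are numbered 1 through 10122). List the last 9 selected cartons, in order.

3714, 4437, 5160, 5883, 6606, 7329, 8052, 8775, 9498

k = N/n = 10122/14 = 723
6th selection = 99 + 5×723 = 3714
7th: 3714 + 723 = 4437
8th: 4437 + 723 = 5160
9th: 5160 + 723 = 5883
10th: 5883 + 723 = 6606
11th: 6606 + 723 = 7329
12th: 7329 + 723 = 8052
13th: 8052 + 723 = 8775
14th: 8775 + 723 = 9498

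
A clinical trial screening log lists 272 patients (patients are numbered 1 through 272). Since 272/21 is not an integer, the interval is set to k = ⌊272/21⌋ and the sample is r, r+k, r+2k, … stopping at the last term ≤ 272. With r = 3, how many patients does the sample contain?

k = ⌊272/21⌋ = 12
Achieved size = ⌊(272 − 3)/12⌋ + 1 = ⌊269/12⌋ + 1 = 22 + 1 = 23
(last selection: 3 + 22×12 = 267 ≤ 272; next would be 279 > 272)

23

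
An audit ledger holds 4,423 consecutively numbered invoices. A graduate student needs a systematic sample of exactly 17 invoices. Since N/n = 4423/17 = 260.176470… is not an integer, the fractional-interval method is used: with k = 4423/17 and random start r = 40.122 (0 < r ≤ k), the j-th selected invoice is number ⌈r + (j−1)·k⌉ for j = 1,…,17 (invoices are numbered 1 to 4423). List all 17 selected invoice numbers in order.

j=1: r + 0k = 40.122 → ⌈·⌉ = 41
j=2: r + 1k = 300.298470… → ⌈·⌉ = 301
j=3: r + 2k = 560.474941… → ⌈·⌉ = 561
j=4: r + 3k = 820.651411… → ⌈·⌉ = 821
j=5: r + 4k = 1080.827882… → ⌈·⌉ = 1081
j=6: r + 5k = 1341.004352… → ⌈·⌉ = 1342
j=7: r + 6k = 1601.180823… → ⌈·⌉ = 1602
j=8: r + 7k = 1861.357294… → ⌈·⌉ = 1862
j=9: r + 8k = 2121.533764… → ⌈·⌉ = 2122
j=10: r + 9k = 2381.710235… → ⌈·⌉ = 2382
j=11: r + 10k = 2641.886705… → ⌈·⌉ = 2642
j=12: r + 11k = 2902.063176… → ⌈·⌉ = 2903
j=13: r + 12k = 3162.239647… → ⌈·⌉ = 3163
j=14: r + 13k = 3422.416117… → ⌈·⌉ = 3423
j=15: r + 14k = 3682.592588… → ⌈·⌉ = 3683
j=16: r + 15k = 3942.769058… → ⌈·⌉ = 3943
j=17: r + 16k = 4202.945529… → ⌈·⌉ = 4203

41, 301, 561, 821, 1081, 1342, 1602, 1862, 2122, 2382, 2642, 2903, 3163, 3423, 3683, 3943, 4203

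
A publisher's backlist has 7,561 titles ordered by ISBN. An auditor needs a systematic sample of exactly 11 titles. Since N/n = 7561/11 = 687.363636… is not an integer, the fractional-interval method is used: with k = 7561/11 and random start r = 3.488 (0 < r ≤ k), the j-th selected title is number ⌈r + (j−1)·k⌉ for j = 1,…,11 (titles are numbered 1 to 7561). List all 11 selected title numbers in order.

j=1: r + 0k = 3.488 → ⌈·⌉ = 4
j=2: r + 1k = 690.851636… → ⌈·⌉ = 691
j=3: r + 2k = 1378.215272… → ⌈·⌉ = 1379
j=4: r + 3k = 2065.578909… → ⌈·⌉ = 2066
j=5: r + 4k = 2752.942545… → ⌈·⌉ = 2753
j=6: r + 5k = 3440.306181… → ⌈·⌉ = 3441
j=7: r + 6k = 4127.669818… → ⌈·⌉ = 4128
j=8: r + 7k = 4815.033454… → ⌈·⌉ = 4816
j=9: r + 8k = 5502.397090… → ⌈·⌉ = 5503
j=10: r + 9k = 6189.760727… → ⌈·⌉ = 6190
j=11: r + 10k = 6877.124363… → ⌈·⌉ = 6878

4, 691, 1379, 2066, 2753, 3441, 4128, 4816, 5503, 6190, 6878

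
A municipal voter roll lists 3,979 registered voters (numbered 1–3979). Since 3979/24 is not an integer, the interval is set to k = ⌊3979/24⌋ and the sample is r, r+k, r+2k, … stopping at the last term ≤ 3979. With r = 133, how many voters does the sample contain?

k = ⌊3979/24⌋ = 165
Achieved size = ⌊(3979 − 133)/165⌋ + 1 = ⌊3846/165⌋ + 1 = 23 + 1 = 24
(last selection: 133 + 23×165 = 3928 ≤ 3979; next would be 4093 > 3979)

24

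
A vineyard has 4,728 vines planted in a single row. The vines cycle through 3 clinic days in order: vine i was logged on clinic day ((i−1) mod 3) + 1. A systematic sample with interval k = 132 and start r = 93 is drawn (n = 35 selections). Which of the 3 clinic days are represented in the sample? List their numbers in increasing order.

Consecutive selections differ by k = 132, so their clinic day numbers differ by 132 mod 3 = 0.
gcd(132, 3) = 3, so the sample visits 3/3 = 1 distinct residues mod 3.
Start 93 is clinic day 3; the clinic days hit are 3.

3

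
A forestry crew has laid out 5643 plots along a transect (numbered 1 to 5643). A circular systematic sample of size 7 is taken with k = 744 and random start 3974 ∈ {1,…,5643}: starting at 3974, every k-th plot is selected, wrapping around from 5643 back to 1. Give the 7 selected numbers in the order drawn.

Selection 1: 3974
Selection 2: 3974 + 744 = 4718
Selection 3: 4718 + 744 = 5462
Selection 4: 5462 + 744 = 6206 → 6206 − 5643 = 563
Selection 5: 563 + 744 = 1307
Selection 6: 1307 + 744 = 2051
Selection 7: 2051 + 744 = 2795

3974, 4718, 5462, 563, 1307, 2051, 2795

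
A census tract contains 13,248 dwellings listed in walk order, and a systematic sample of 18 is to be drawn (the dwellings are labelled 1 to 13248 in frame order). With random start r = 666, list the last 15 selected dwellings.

2874, 3610, 4346, 5082, 5818, 6554, 7290, 8026, 8762, 9498, 10234, 10970, 11706, 12442, 13178

k = N/n = 13248/18 = 736
4th selection = 666 + 3×736 = 2874
5th: 2874 + 736 = 3610
6th: 3610 + 736 = 4346
7th: 4346 + 736 = 5082
8th: 5082 + 736 = 5818
9th: 5818 + 736 = 6554
10th: 6554 + 736 = 7290
11th: 7290 + 736 = 8026
12th: 8026 + 736 = 8762
13th: 8762 + 736 = 9498
14th: 9498 + 736 = 10234
15th: 10234 + 736 = 10970
16th: 10970 + 736 = 11706
17th: 11706 + 736 = 12442
18th: 12442 + 736 = 13178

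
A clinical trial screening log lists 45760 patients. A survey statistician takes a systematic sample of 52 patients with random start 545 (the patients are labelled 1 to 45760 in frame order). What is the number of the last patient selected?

45425

k = 45760/52 = 880
52nd selection = r + (52−1)·k = 545 + 51×880 = 545 + 44880 = 45425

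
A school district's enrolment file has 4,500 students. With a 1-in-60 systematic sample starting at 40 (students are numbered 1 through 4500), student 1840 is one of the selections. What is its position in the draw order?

31

k = 60
position = (1840 − 40)/60 + 1 = 1800/60 + 1 = 30 + 1 = 31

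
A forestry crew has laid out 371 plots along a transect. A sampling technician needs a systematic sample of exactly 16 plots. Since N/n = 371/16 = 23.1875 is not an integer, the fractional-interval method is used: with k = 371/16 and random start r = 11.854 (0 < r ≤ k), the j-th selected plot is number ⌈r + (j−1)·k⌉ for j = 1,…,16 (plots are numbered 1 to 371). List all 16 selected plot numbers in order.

12, 36, 59, 82, 105, 128, 151, 175, 198, 221, 244, 267, 291, 314, 337, 360

j=1: r + 0k = 11.854 → ⌈·⌉ = 12
j=2: r + 1k = 35.0415 → ⌈·⌉ = 36
j=3: r + 2k = 58.229 → ⌈·⌉ = 59
j=4: r + 3k = 81.4165 → ⌈·⌉ = 82
j=5: r + 4k = 104.604 → ⌈·⌉ = 105
j=6: r + 5k = 127.7915 → ⌈·⌉ = 128
j=7: r + 6k = 150.979 → ⌈·⌉ = 151
j=8: r + 7k = 174.1665 → ⌈·⌉ = 175
j=9: r + 8k = 197.354 → ⌈·⌉ = 198
j=10: r + 9k = 220.5415 → ⌈·⌉ = 221
j=11: r + 10k = 243.729 → ⌈·⌉ = 244
j=12: r + 11k = 266.9165 → ⌈·⌉ = 267
j=13: r + 12k = 290.104 → ⌈·⌉ = 291
j=14: r + 13k = 313.2915 → ⌈·⌉ = 314
j=15: r + 14k = 336.479 → ⌈·⌉ = 337
j=16: r + 15k = 359.6665 → ⌈·⌉ = 360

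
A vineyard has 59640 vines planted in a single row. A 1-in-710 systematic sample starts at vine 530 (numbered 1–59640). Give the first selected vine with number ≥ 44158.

k = 710
Steps past start: ⌈(44158 − 530)/710⌉ = ⌈43628/710⌉ = 62
Selected vine: 530 + 62×710 = 44550

44550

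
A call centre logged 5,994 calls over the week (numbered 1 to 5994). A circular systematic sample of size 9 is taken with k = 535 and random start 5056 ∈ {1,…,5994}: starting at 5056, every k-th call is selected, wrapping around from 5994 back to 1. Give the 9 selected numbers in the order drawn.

5056, 5591, 132, 667, 1202, 1737, 2272, 2807, 3342

Selection 1: 5056
Selection 2: 5056 + 535 = 5591
Selection 3: 5591 + 535 = 6126 → 6126 − 5994 = 132
Selection 4: 132 + 535 = 667
Selection 5: 667 + 535 = 1202
Selection 6: 1202 + 535 = 1737
Selection 7: 1737 + 535 = 2272
Selection 8: 2272 + 535 = 2807
Selection 9: 2807 + 535 = 3342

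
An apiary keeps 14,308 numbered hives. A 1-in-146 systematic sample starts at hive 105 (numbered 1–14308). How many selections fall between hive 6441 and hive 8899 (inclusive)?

k = 146
First selection ≥ 6441: 105 + ⌈(6441−105)/146⌉·146 = 105 + 44×146 = 6529
Last selection ≤ 8899: 105 + ⌊(8899−105)/146⌋·146 = 105 + 60×146 = 8865
Count = 60 − 44 + 1 = 17

17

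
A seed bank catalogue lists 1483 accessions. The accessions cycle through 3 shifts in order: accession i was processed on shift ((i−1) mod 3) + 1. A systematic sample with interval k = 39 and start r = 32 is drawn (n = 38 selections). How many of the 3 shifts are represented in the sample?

Consecutive selections differ by k = 39, so their shift numbers differ by 39 mod 3 = 0.
gcd(39, 3) = 3, so the sample visits 3/3 = 1 distinct residues mod 3.
Start 32 is shift 2; the shifts hit are 2.

1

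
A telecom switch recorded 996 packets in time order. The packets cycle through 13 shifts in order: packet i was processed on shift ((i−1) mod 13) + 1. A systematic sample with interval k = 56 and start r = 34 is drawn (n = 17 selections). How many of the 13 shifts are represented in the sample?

13

Consecutive selections differ by k = 56, so their shift numbers differ by 56 mod 13 = 4.
gcd(56, 13) = 1, so the sample visits 13/1 = 13 distinct residues mod 13.
Start 34 is shift 8; the shifts hit are 1, 2, 3, 4, 5, 6, 7, 8, 9, 10, 11, 12, 13.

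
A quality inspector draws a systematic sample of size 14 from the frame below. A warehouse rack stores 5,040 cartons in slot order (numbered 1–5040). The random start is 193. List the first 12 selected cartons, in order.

193, 553, 913, 1273, 1633, 1993, 2353, 2713, 3073, 3433, 3793, 4153

k = N/n = 5040/14 = 360
carton 1: 193
carton 2: 193 + 360 = 553
carton 3: 553 + 360 = 913
carton 4: 913 + 360 = 1273
carton 5: 1273 + 360 = 1633
carton 6: 1633 + 360 = 1993
carton 7: 1993 + 360 = 2353
carton 8: 2353 + 360 = 2713
carton 9: 2713 + 360 = 3073
carton 10: 3073 + 360 = 3433
carton 11: 3433 + 360 = 3793
carton 12: 3793 + 360 = 4153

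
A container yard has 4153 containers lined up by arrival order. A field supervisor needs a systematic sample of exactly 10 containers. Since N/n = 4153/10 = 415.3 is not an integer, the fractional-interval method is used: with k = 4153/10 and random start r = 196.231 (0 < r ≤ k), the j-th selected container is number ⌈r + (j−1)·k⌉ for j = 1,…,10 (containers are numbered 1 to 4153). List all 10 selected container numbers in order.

j=1: r + 0k = 196.231 → ⌈·⌉ = 197
j=2: r + 1k = 611.531 → ⌈·⌉ = 612
j=3: r + 2k = 1026.831 → ⌈·⌉ = 1027
j=4: r + 3k = 1442.131 → ⌈·⌉ = 1443
j=5: r + 4k = 1857.431 → ⌈·⌉ = 1858
j=6: r + 5k = 2272.731 → ⌈·⌉ = 2273
j=7: r + 6k = 2688.031 → ⌈·⌉ = 2689
j=8: r + 7k = 3103.331 → ⌈·⌉ = 3104
j=9: r + 8k = 3518.631 → ⌈·⌉ = 3519
j=10: r + 9k = 3933.931 → ⌈·⌉ = 3934

197, 612, 1027, 1443, 1858, 2273, 2689, 3104, 3519, 3934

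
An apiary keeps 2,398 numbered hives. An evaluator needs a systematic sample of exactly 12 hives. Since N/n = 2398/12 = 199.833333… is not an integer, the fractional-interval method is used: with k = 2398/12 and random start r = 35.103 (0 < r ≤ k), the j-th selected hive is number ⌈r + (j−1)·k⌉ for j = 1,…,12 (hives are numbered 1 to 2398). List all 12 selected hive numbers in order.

j=1: r + 0k = 35.103 → ⌈·⌉ = 36
j=2: r + 1k = 234.936333… → ⌈·⌉ = 235
j=3: r + 2k = 434.769666… → ⌈·⌉ = 435
j=4: r + 3k = 634.603 → ⌈·⌉ = 635
j=5: r + 4k = 834.436333… → ⌈·⌉ = 835
j=6: r + 5k = 1034.269666… → ⌈·⌉ = 1035
j=7: r + 6k = 1234.103 → ⌈·⌉ = 1235
j=8: r + 7k = 1433.936333… → ⌈·⌉ = 1434
j=9: r + 8k = 1633.769666… → ⌈·⌉ = 1634
j=10: r + 9k = 1833.603 → ⌈·⌉ = 1834
j=11: r + 10k = 2033.436333… → ⌈·⌉ = 2034
j=12: r + 11k = 2233.269666… → ⌈·⌉ = 2234

36, 235, 435, 635, 835, 1035, 1235, 1434, 1634, 1834, 2034, 2234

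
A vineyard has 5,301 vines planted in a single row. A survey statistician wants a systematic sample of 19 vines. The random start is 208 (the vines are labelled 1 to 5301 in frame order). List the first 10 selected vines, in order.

208, 487, 766, 1045, 1324, 1603, 1882, 2161, 2440, 2719

k = N/n = 5301/19 = 279
vine 1: 208
vine 2: 208 + 279 = 487
vine 3: 487 + 279 = 766
vine 4: 766 + 279 = 1045
vine 5: 1045 + 279 = 1324
vine 6: 1324 + 279 = 1603
vine 7: 1603 + 279 = 1882
vine 8: 1882 + 279 = 2161
vine 9: 2161 + 279 = 2440
vine 10: 2440 + 279 = 2719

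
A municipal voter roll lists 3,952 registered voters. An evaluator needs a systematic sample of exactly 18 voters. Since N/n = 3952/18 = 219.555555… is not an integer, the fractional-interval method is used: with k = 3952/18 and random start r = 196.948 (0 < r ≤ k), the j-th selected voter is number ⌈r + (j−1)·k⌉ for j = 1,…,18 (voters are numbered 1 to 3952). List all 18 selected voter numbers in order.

j=1: r + 0k = 196.948 → ⌈·⌉ = 197
j=2: r + 1k = 416.503555… → ⌈·⌉ = 417
j=3: r + 2k = 636.059111… → ⌈·⌉ = 637
j=4: r + 3k = 855.614666… → ⌈·⌉ = 856
j=5: r + 4k = 1075.170222… → ⌈·⌉ = 1076
j=6: r + 5k = 1294.725777… → ⌈·⌉ = 1295
j=7: r + 6k = 1514.281333… → ⌈·⌉ = 1515
j=8: r + 7k = 1733.836888… → ⌈·⌉ = 1734
j=9: r + 8k = 1953.392444… → ⌈·⌉ = 1954
j=10: r + 9k = 2172.948 → ⌈·⌉ = 2173
j=11: r + 10k = 2392.503555… → ⌈·⌉ = 2393
j=12: r + 11k = 2612.059111… → ⌈·⌉ = 2613
j=13: r + 12k = 2831.614666… → ⌈·⌉ = 2832
j=14: r + 13k = 3051.170222… → ⌈·⌉ = 3052
j=15: r + 14k = 3270.725777… → ⌈·⌉ = 3271
j=16: r + 15k = 3490.281333… → ⌈·⌉ = 3491
j=17: r + 16k = 3709.836888… → ⌈·⌉ = 3710
j=18: r + 17k = 3929.392444… → ⌈·⌉ = 3930

197, 417, 637, 856, 1076, 1295, 1515, 1734, 1954, 2173, 2393, 2613, 2832, 3052, 3271, 3491, 3710, 3930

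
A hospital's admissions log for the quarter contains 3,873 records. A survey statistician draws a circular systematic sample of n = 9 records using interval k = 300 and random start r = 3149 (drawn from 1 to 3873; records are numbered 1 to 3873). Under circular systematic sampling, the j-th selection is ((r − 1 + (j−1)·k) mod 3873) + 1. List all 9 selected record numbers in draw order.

Selection 1: 3149
Selection 2: 3149 + 300 = 3449
Selection 3: 3449 + 300 = 3749
Selection 4: 3749 + 300 = 4049 → 4049 − 3873 = 176
Selection 5: 176 + 300 = 476
Selection 6: 476 + 300 = 776
Selection 7: 776 + 300 = 1076
Selection 8: 1076 + 300 = 1376
Selection 9: 1376 + 300 = 1676

3149, 3449, 3749, 176, 476, 776, 1076, 1376, 1676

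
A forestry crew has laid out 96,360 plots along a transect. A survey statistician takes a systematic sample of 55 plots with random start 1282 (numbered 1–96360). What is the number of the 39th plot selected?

67858

k = 96360/55 = 1752
39th selection = r + (39−1)·k = 1282 + 38×1752 = 1282 + 66576 = 67858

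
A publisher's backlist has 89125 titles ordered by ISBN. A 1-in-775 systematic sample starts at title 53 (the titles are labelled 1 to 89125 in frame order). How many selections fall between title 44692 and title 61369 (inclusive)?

22

k = 775
First selection ≥ 44692: 53 + ⌈(44692−53)/775⌉·775 = 53 + 58×775 = 45003
Last selection ≤ 61369: 53 + ⌊(61369−53)/775⌋·775 = 53 + 79×775 = 61278
Count = 79 − 58 + 1 = 22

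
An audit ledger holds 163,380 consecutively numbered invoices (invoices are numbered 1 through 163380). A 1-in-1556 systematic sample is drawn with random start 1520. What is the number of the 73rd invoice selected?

113552

k = 1556
73rd selection = r + (73−1)·k = 1520 + 72×1556 = 1520 + 112032 = 113552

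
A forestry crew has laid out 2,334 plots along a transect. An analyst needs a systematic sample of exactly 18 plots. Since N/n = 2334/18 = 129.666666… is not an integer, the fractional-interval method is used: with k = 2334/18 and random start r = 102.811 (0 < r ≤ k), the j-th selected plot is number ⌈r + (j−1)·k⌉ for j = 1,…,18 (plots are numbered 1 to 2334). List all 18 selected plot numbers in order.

103, 233, 363, 492, 622, 752, 881, 1011, 1141, 1270, 1400, 1530, 1659, 1789, 1919, 2048, 2178, 2308

j=1: r + 0k = 102.811 → ⌈·⌉ = 103
j=2: r + 1k = 232.477666… → ⌈·⌉ = 233
j=3: r + 2k = 362.144333… → ⌈·⌉ = 363
j=4: r + 3k = 491.811 → ⌈·⌉ = 492
j=5: r + 4k = 621.477666… → ⌈·⌉ = 622
j=6: r + 5k = 751.144333… → ⌈·⌉ = 752
j=7: r + 6k = 880.811 → ⌈·⌉ = 881
j=8: r + 7k = 1010.477666… → ⌈·⌉ = 1011
j=9: r + 8k = 1140.144333… → ⌈·⌉ = 1141
j=10: r + 9k = 1269.811 → ⌈·⌉ = 1270
j=11: r + 10k = 1399.477666… → ⌈·⌉ = 1400
j=12: r + 11k = 1529.144333… → ⌈·⌉ = 1530
j=13: r + 12k = 1658.811 → ⌈·⌉ = 1659
j=14: r + 13k = 1788.477666… → ⌈·⌉ = 1789
j=15: r + 14k = 1918.144333… → ⌈·⌉ = 1919
j=16: r + 15k = 2047.811 → ⌈·⌉ = 2048
j=17: r + 16k = 2177.477666… → ⌈·⌉ = 2178
j=18: r + 17k = 2307.144333… → ⌈·⌉ = 2308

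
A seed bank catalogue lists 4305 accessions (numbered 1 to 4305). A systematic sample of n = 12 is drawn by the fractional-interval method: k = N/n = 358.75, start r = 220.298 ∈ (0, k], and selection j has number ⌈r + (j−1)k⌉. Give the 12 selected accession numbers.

j=1: r + 0k = 220.298 → ⌈·⌉ = 221
j=2: r + 1k = 579.048 → ⌈·⌉ = 580
j=3: r + 2k = 937.798 → ⌈·⌉ = 938
j=4: r + 3k = 1296.548 → ⌈·⌉ = 1297
j=5: r + 4k = 1655.298 → ⌈·⌉ = 1656
j=6: r + 5k = 2014.048 → ⌈·⌉ = 2015
j=7: r + 6k = 2372.798 → ⌈·⌉ = 2373
j=8: r + 7k = 2731.548 → ⌈·⌉ = 2732
j=9: r + 8k = 3090.298 → ⌈·⌉ = 3091
j=10: r + 9k = 3449.048 → ⌈·⌉ = 3450
j=11: r + 10k = 3807.798 → ⌈·⌉ = 3808
j=12: r + 11k = 4166.548 → ⌈·⌉ = 4167

221, 580, 938, 1297, 1656, 2015, 2373, 2732, 3091, 3450, 3808, 4167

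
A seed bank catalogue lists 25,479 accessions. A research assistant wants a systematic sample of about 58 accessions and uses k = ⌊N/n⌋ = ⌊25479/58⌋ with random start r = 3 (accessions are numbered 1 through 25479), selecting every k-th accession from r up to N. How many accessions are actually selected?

k = ⌊25479/58⌋ = 439
Achieved size = ⌊(25479 − 3)/439⌋ + 1 = ⌊25476/439⌋ + 1 = 58 + 1 = 59
(last selection: 3 + 58×439 = 25465 ≤ 25479; next would be 25904 > 25479)

59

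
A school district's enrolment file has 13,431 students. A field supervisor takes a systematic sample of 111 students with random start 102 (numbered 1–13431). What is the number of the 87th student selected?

10508

k = 13431/111 = 121
87th selection = r + (87−1)·k = 102 + 86×121 = 102 + 10406 = 10508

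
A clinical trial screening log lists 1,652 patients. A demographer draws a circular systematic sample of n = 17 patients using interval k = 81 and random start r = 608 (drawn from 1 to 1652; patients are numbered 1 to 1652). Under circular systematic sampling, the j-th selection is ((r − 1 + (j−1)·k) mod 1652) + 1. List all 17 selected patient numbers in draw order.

608, 689, 770, 851, 932, 1013, 1094, 1175, 1256, 1337, 1418, 1499, 1580, 9, 90, 171, 252

Selection 1: 608
Selection 2: 608 + 81 = 689
Selection 3: 689 + 81 = 770
Selection 4: 770 + 81 = 851
Selection 5: 851 + 81 = 932
Selection 6: 932 + 81 = 1013
Selection 7: 1013 + 81 = 1094
Selection 8: 1094 + 81 = 1175
Selection 9: 1175 + 81 = 1256
Selection 10: 1256 + 81 = 1337
Selection 11: 1337 + 81 = 1418
Selection 12: 1418 + 81 = 1499
Selection 13: 1499 + 81 = 1580
Selection 14: 1580 + 81 = 1661 → 1661 − 1652 = 9
Selection 15: 9 + 81 = 90
Selection 16: 90 + 81 = 171
Selection 17: 171 + 81 = 252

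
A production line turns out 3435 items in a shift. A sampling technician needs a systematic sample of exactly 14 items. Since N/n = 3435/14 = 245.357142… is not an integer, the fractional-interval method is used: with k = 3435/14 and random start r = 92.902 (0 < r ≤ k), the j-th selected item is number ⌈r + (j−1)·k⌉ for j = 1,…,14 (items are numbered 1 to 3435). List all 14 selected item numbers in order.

j=1: r + 0k = 92.902 → ⌈·⌉ = 93
j=2: r + 1k = 338.259142… → ⌈·⌉ = 339
j=3: r + 2k = 583.616285… → ⌈·⌉ = 584
j=4: r + 3k = 828.973428… → ⌈·⌉ = 829
j=5: r + 4k = 1074.330571… → ⌈·⌉ = 1075
j=6: r + 5k = 1319.687714… → ⌈·⌉ = 1320
j=7: r + 6k = 1565.044857… → ⌈·⌉ = 1566
j=8: r + 7k = 1810.402 → ⌈·⌉ = 1811
j=9: r + 8k = 2055.759142… → ⌈·⌉ = 2056
j=10: r + 9k = 2301.116285… → ⌈·⌉ = 2302
j=11: r + 10k = 2546.473428… → ⌈·⌉ = 2547
j=12: r + 11k = 2791.830571… → ⌈·⌉ = 2792
j=13: r + 12k = 3037.187714… → ⌈·⌉ = 3038
j=14: r + 13k = 3282.544857… → ⌈·⌉ = 3283

93, 339, 584, 829, 1075, 1320, 1566, 1811, 2056, 2302, 2547, 2792, 3038, 3283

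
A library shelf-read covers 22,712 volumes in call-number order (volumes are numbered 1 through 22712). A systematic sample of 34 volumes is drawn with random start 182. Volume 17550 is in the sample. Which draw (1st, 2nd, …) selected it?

k = 22712/34 = 668
position = (17550 − 182)/668 + 1 = 17368/668 + 1 = 26 + 1 = 27

27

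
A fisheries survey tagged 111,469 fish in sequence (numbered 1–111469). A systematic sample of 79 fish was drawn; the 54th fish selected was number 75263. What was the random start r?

k = 111469/79 = 1411
r = 75263 − (54−1)×1411 = 75263 − 74783 = 480

480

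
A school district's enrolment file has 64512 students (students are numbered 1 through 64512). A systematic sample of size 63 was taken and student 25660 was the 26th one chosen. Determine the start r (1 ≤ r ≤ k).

k = 64512/63 = 1024
r = 25660 − (26−1)×1024 = 25660 − 25600 = 60

60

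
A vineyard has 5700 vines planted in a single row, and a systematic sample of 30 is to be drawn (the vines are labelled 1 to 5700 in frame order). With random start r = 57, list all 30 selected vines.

57, 247, 437, 627, 817, 1007, 1197, 1387, 1577, 1767, 1957, 2147, 2337, 2527, 2717, 2907, 3097, 3287, 3477, 3667, 3857, 4047, 4237, 4427, 4617, 4807, 4997, 5187, 5377, 5567

k = N/n = 5700/30 = 190
vine 1: 57
vine 2: 57 + 190 = 247
vine 3: 247 + 190 = 437
vine 4: 437 + 190 = 627
vine 5: 627 + 190 = 817
vine 6: 817 + 190 = 1007
vine 7: 1007 + 190 = 1197
vine 8: 1197 + 190 = 1387
vine 9: 1387 + 190 = 1577
vine 10: 1577 + 190 = 1767
vine 11: 1767 + 190 = 1957
vine 12: 1957 + 190 = 2147
vine 13: 2147 + 190 = 2337
vine 14: 2337 + 190 = 2527
vine 15: 2527 + 190 = 2717
vine 16: 2717 + 190 = 2907
vine 17: 2907 + 190 = 3097
vine 18: 3097 + 190 = 3287
vine 19: 3287 + 190 = 3477
vine 20: 3477 + 190 = 3667
vine 21: 3667 + 190 = 3857
vine 22: 3857 + 190 = 4047
vine 23: 4047 + 190 = 4237
vine 24: 4237 + 190 = 4427
vine 25: 4427 + 190 = 4617
vine 26: 4617 + 190 = 4807
vine 27: 4807 + 190 = 4997
vine 28: 4997 + 190 = 5187
vine 29: 5187 + 190 = 5377
vine 30: 5377 + 190 = 5567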